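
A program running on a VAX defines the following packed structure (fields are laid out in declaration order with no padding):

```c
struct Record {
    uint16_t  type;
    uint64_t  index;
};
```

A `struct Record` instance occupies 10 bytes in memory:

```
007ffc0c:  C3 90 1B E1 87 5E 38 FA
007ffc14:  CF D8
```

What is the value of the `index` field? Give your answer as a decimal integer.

`index` follows `type` (2 bytes), so it starts at byte offset 2 and occupies 8 bytes.
Bytes at offsets 2..9: 1B E1 87 5E 38 FA CF D8.
Little-endian stores the least-significant byte at the lowest address.
Reassemble most-significant byte first: D8 CF FA 38 5E 87 E1 1B → 0xD8CFFA385E87E11B.
0xD8CFFA385E87E11B = 15622980752382615835.

15622980752382615835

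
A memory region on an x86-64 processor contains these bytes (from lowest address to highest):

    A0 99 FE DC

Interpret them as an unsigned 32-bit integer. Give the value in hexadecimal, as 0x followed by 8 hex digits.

0xDCFE99A0

Little-endian: lowest address holds the least-significant byte.
Reassemble most-significant byte first: DC FE 99 A0 → 0xDCFE99A0.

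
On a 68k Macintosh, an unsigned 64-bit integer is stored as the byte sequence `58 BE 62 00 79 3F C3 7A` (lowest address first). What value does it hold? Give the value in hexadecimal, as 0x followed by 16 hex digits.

Big-endian stores the most-significant byte at the lowest address.
The bytes are already most-significant first: 0x58BE6200793FC37A.

0x58BE6200793FC37A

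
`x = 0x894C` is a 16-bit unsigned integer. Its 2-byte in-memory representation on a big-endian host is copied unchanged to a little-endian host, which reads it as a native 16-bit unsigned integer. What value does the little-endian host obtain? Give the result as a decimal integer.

19593

Stored big-endian, the bytes at ascending addresses are 89 4C.
Read back as little-endian, the first byte is least significant, giving 0x4C89.
0x4C89 = 19593.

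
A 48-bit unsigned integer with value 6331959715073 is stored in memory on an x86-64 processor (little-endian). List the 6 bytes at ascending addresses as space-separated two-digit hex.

6331959715073 in hexadecimal, padded to 48 bits, is 0x05C24635A501.
Split into bytes (most-significant first): 05 C2 46 35 A5 01.
In little-endian order the low byte comes first in memory.
So at ascending addresses the bytes are 01 A5 35 46 C2 05.

01 A5 35 46 C2 05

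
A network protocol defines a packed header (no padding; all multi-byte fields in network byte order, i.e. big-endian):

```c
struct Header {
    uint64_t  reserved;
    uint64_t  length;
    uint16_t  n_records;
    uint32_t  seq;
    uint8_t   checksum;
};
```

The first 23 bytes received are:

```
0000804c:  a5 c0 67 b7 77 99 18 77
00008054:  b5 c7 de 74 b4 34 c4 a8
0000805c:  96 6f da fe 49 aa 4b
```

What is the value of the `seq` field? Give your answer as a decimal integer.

`seq` follows `reserved` (8 B), `length` (8 B), `n_records` (2 B), so it starts at offset 8 + 8 + 2 = 18 and occupies 4 bytes.
Bytes at offsets 18..21: DA FE 49 AA.
Big-endian: lowest address holds the most-significant byte.
The bytes are already most-significant first: 0xDAFE49AA.
0xDAFE49AA = 3674098090.

3674098090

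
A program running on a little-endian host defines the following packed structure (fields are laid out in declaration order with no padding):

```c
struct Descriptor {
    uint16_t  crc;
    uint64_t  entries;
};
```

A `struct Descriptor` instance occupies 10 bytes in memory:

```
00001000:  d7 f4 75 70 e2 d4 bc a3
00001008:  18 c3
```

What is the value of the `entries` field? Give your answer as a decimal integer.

14058166268257792117

`entries` follows `crc` (2 bytes), so it starts at byte offset 2 and occupies 8 bytes.
Bytes at offsets 2..9: 75 70 E2 D4 BC A3 18 C3.
Little-endian stores the least-significant byte at the lowest address.
Reassemble most-significant byte first: C3 18 A3 BC D4 E2 70 75 → 0xC318A3BCD4E27075.
0xC318A3BCD4E27075 = 14058166268257792117.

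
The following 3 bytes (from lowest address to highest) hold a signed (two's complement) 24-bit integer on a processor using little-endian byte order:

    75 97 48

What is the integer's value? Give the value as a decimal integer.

Little-endian: lowest address holds the least-significant byte.
Reassemble most-significant byte first: 48 97 75 → 0x489775.
0x489775 = 4757365.

4757365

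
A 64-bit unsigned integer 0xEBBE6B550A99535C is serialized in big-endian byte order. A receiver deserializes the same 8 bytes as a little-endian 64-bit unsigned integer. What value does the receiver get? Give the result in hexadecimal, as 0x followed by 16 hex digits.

Stored big-endian, the bytes at ascending addresses are EB BE 6B 55 0A 99 53 5C.
Read back as little-endian, the first byte is least significant, giving 0x5C53990A556BBEEB.

0x5C53990A556BBEEB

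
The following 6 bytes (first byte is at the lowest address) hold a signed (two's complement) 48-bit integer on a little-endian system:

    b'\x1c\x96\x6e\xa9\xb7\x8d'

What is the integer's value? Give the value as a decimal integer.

Little-endian stores the least-significant byte at the lowest address.
Reassemble most-significant byte first: 8D B7 A9 6E 96 1C → 0x8DB7A96E961C.
Top bit is set, so as a signed 48-bit value this is 0x8DB7A96E961C − 2^48 = -125655015582180.

-125655015582180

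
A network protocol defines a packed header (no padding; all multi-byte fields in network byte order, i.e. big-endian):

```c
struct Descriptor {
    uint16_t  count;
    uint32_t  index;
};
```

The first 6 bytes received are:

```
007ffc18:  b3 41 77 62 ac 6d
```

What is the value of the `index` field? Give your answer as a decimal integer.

2002955373

`index` follows `count` (2 bytes), so it starts at byte offset 2 and occupies 4 bytes.
Bytes at offsets 2..5: 77 62 AC 6D.
In big-endian order the high byte comes first in memory.
The bytes are already most-significant first: 0x7762AC6D.
0x7762AC6D = 2002955373.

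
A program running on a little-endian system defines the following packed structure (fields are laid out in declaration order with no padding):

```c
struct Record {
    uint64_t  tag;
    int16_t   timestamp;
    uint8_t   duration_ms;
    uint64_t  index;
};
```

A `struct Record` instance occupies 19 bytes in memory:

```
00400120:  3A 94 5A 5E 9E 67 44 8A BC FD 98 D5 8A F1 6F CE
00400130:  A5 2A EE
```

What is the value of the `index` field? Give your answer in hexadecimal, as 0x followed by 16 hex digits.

`index` follows `tag` (8 B), `timestamp` (2 B), `duration_ms` (1 B), so it starts at offset 8 + 2 + 1 = 11 and occupies 8 bytes.
Bytes at offsets 11..18: D5 8A F1 6F CE A5 2A EE.
Little-endian: lowest address holds the least-significant byte.
Reassemble most-significant byte first: EE 2A A5 CE 6F F1 8A D5 → 0xEE2AA5CE6FF18AD5.

0xEE2AA5CE6FF18AD5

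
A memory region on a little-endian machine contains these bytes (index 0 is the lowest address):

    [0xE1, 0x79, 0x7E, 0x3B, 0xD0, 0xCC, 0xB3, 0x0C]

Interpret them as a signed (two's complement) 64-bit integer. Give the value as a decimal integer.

In little-endian order the low byte comes first in memory.
Reassemble most-significant byte first: 0C B3 CC D0 3B 7E 79 E1 → 0x0CB3CCD03B7E79E1.
0x0CB3CCD03B7E79E1 = 915300344009751009.

915300344009751009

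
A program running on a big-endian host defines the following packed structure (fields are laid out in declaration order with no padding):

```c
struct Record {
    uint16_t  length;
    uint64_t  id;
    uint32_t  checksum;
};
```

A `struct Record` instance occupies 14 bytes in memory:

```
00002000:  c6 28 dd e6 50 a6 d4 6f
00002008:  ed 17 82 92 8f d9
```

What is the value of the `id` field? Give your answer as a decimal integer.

15989556204484422935

`id` follows `length` (2 bytes), so it starts at byte offset 2 and occupies 8 bytes.
Bytes at offsets 2..9: DD E6 50 A6 D4 6F ED 17.
Big-endian stores the most-significant byte at the lowest address.
The bytes are already most-significant first: 0xDDE650A6D46FED17.
0xDDE650A6D46FED17 = 15989556204484422935.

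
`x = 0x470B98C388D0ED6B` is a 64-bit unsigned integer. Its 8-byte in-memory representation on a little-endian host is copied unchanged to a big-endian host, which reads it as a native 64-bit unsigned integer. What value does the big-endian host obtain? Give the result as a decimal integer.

Stored little-endian, the bytes at ascending addresses are 6B ED D0 88 C3 98 0B 47.
Read back as big-endian, the last byte is least significant, giving 0x6BEDD088C3980B47.
0x6BEDD088C3980B47 = 7777101417354365767.

7777101417354365767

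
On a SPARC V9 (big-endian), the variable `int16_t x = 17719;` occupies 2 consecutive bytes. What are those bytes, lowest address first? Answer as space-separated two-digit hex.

45 37

17719 in hexadecimal, padded to 16 bits, is 0x4537.
Split into bytes (most-significant first): 45 37.
In big-endian order the high byte comes first in memory.
So the memory order matches the most-significant-first order: 45 37.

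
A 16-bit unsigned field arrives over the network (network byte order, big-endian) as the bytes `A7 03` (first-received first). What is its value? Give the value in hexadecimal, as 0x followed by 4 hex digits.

0xA703

In big-endian order the high byte comes first in memory.
The bytes are already most-significant first: 0xA703.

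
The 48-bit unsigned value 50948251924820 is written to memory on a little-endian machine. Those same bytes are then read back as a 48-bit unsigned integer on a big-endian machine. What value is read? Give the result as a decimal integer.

92605758068270

50948251924820 in 48-bit hexadecimal is 0x2E5650753954.
Stored little-endian, the bytes at ascending addresses are 54 39 75 50 56 2E.
Read back as big-endian, the last byte is least significant, giving 0x54397550562E.
0x54397550562E = 92605758068270.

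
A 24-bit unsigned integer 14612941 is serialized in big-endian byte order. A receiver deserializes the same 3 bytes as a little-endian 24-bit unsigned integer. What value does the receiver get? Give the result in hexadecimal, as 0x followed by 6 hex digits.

14612941 in 24-bit hexadecimal is 0xDEF9CD.
Stored big-endian, the bytes at ascending addresses are DE F9 CD.
Read back as little-endian, the first byte is least significant, giving 0xCDF9DE.

0xCDF9DE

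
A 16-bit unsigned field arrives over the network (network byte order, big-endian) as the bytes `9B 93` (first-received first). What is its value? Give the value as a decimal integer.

39827

In big-endian order the high byte comes first in memory.
The bytes are already most-significant first: 0x9B93.
0x9B93 = 39827.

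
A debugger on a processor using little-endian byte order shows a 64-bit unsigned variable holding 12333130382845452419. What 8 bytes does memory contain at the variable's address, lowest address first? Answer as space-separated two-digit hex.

83 A0 14 4E BD 14 28 AB

12333130382845452419 in hexadecimal, padded to 64 bits, is 0xAB2814BD4E14A083.
Split into bytes (most-significant first): AB 28 14 BD 4E 14 A0 83.
Little-endian: lowest address holds the least-significant byte.
So at ascending addresses the bytes are 83 A0 14 4E BD 14 28 AB.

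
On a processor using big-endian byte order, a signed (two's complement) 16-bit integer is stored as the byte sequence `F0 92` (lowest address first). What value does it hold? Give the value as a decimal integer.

Big-endian stores the most-significant byte at the lowest address.
The bytes are already most-significant first: 0xF092.
Top bit is set, so as a signed 16-bit value this is 0xF092 − 2^16 = -3950.

-3950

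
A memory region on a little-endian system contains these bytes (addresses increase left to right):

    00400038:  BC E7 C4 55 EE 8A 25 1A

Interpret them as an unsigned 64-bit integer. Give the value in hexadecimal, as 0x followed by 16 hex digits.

0x1A258AEE55C4E7BC

Little-endian stores the least-significant byte at the lowest address.
Reassemble most-significant byte first: 1A 25 8A EE 55 C4 E7 BC → 0x1A258AEE55C4E7BC.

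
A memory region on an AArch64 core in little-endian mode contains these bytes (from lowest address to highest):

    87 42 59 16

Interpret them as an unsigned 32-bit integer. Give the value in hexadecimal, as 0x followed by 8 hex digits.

Little-endian: lowest address holds the least-significant byte.
Reassemble most-significant byte first: 16 59 42 87 → 0x16594287.

0x16594287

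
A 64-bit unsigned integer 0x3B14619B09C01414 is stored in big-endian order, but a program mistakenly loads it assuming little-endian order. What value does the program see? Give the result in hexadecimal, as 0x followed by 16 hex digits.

Stored big-endian, the bytes at ascending addresses are 3B 14 61 9B 09 C0 14 14.
Read back as little-endian, the first byte is least significant, giving 0x1414C0099B61143B.

0x1414C0099B61143B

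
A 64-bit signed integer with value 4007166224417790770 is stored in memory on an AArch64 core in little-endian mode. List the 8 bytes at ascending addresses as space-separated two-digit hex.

4007166224417790770 in hexadecimal, padded to 64 bits, is 0x379C5073425D9B32.
Split into bytes (most-significant first): 37 9C 50 73 42 5D 9B 32.
In little-endian order the low byte comes first in memory.
So at ascending addresses the bytes are 32 9B 5D 42 73 50 9C 37.

32 9B 5D 42 73 50 9C 37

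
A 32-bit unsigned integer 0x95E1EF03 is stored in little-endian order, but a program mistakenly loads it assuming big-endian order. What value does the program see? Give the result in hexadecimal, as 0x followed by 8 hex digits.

Stored little-endian, the bytes at ascending addresses are 03 EF E1 95.
Read back as big-endian, the last byte is least significant, giving 0x03EFE195.

0x03EFE195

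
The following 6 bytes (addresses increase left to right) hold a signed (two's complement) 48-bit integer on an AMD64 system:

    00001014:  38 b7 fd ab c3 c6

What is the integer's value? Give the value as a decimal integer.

-62931270256840

Little-endian: lowest address holds the least-significant byte.
Reassemble most-significant byte first: C6 C3 AB FD B7 38 → 0xC6C3ABFDB738.
Top bit is set, so as a signed 48-bit value this is 0xC6C3ABFDB738 − 2^48 = -62931270256840.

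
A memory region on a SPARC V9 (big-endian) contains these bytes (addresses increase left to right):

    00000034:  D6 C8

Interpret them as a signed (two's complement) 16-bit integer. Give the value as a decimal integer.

-10552

In big-endian order the high byte comes first in memory.
The bytes are already most-significant first: 0xD6C8.
Top bit is set, so as a signed 16-bit value this is 0xD6C8 − 2^16 = -10552.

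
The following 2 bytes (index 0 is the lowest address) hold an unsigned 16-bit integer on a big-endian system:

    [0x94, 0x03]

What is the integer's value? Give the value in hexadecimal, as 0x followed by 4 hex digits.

0x9403

Big-endian stores the most-significant byte at the lowest address.
The bytes are already most-significant first: 0x9403.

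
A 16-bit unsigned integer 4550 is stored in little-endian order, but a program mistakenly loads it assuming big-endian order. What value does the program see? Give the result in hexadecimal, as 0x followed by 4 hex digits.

0xC611

4550 in 16-bit hexadecimal is 0x11C6.
Stored little-endian, the bytes at ascending addresses are C6 11.
Read back as big-endian, the last byte is least significant, giving 0xC611.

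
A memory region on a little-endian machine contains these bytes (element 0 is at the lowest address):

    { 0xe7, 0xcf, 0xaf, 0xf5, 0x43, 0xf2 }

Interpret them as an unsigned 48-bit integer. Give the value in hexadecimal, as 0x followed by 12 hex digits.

0xF243F5AFCFE7

Little-endian stores the least-significant byte at the lowest address.
Reassemble most-significant byte first: F2 43 F5 AF CF E7 → 0xF243F5AFCFE7.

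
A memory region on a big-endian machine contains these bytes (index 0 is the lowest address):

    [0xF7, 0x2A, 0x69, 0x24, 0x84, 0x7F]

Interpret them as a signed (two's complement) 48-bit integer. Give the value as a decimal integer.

In big-endian order the high byte comes first in memory.
The bytes are already most-significant first: 0xF72A6924847F.
Top bit is set, so as a signed 48-bit value this is 0xF72A6924847F − 2^48 = -9713452022657.

-9713452022657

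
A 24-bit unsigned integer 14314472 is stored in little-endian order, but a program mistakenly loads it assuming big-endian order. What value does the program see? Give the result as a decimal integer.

14314472 in 24-bit hexadecimal is 0xDA6BE8.
Stored little-endian, the bytes at ascending addresses are E8 6B DA.
Read back as big-endian, the last byte is least significant, giving 0xE86BDA.
0xE86BDA = 15231962.

15231962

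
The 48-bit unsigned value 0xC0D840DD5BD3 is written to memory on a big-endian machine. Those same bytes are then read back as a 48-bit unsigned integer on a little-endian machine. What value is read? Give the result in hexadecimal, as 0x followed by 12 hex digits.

Stored big-endian, the bytes at ascending addresses are C0 D8 40 DD 5B D3.
Read back as little-endian, the first byte is least significant, giving 0xD35BDD40D8C0.

0xD35BDD40D8C0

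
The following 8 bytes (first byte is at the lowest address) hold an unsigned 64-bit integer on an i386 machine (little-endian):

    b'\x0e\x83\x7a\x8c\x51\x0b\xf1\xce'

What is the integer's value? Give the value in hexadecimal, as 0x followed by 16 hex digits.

0xCEF10B518C7A830E

Little-endian: lowest address holds the least-significant byte.
Reassemble most-significant byte first: CE F1 0B 51 8C 7A 83 0E → 0xCEF10B518C7A830E.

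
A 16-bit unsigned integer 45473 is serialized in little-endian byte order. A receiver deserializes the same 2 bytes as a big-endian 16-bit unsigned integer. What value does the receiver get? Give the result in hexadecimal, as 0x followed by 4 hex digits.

45473 in 16-bit hexadecimal is 0xB1A1.
Stored little-endian, the bytes at ascending addresses are A1 B1.
Read back as big-endian, the last byte is least significant, giving 0xA1B1.

0xA1B1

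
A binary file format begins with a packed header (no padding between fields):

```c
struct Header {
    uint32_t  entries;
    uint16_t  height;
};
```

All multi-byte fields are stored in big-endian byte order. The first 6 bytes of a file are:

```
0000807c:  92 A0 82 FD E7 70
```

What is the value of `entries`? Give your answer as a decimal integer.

`entries` is the first field, at byte offset 0, occupying 4 bytes.
Bytes at offsets 0..3: 92 A0 82 FD.
In big-endian order the high byte comes first in memory.
The bytes are already most-significant first: 0x92A082FD.
0x92A082FD = 2459992829.

2459992829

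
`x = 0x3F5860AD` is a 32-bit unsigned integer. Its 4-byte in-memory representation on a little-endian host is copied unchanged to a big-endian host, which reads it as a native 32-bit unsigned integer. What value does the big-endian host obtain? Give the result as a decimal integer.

2908772415

Stored little-endian, the bytes at ascending addresses are AD 60 58 3F.
Read back as big-endian, the last byte is least significant, giving 0xAD60583F.
0xAD60583F = 2908772415.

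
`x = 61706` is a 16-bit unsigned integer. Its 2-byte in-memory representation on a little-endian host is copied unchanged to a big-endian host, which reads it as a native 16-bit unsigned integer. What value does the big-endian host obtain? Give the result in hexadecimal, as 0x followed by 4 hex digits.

0x0AF1

61706 in 16-bit hexadecimal is 0xF10A.
Stored little-endian, the bytes at ascending addresses are 0A F1.
Read back as big-endian, the last byte is least significant, giving 0x0AF1.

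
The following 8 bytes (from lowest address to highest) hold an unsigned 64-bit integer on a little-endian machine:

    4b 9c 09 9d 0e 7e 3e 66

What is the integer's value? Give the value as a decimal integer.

Little-endian: lowest address holds the least-significant byte.
Reassemble most-significant byte first: 66 3E 7E 0E 9D 09 9C 4B → 0x663E7E0E9D099C4B.
0x663E7E0E9D099C4B = 7367464641654004811.

7367464641654004811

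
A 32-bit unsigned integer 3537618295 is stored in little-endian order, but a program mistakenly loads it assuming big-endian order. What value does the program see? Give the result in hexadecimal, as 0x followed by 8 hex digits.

3537618295 in 32-bit hexadecimal is 0xD2DBC577.
Stored little-endian, the bytes at ascending addresses are 77 C5 DB D2.
Read back as big-endian, the last byte is least significant, giving 0x77C5DBD2.

0x77C5DBD2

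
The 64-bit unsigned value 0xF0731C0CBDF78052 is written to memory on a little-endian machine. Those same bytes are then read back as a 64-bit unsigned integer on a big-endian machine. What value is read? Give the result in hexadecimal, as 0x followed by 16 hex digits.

Stored little-endian, the bytes at ascending addresses are 52 80 F7 BD 0C 1C 73 F0.
Read back as big-endian, the last byte is least significant, giving 0x5280F7BD0C1C73F0.

0x5280F7BD0C1C73F0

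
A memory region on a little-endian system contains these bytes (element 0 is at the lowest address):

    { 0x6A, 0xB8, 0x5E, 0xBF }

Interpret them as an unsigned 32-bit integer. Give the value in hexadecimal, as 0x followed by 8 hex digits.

Little-endian stores the least-significant byte at the lowest address.
Reassemble most-significant byte first: BF 5E B8 6A → 0xBF5EB86A.

0xBF5EB86A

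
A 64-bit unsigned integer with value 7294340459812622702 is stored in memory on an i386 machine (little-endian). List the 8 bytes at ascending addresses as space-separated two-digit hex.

7294340459812622702 in hexadecimal, padded to 64 bits, is 0x653AB40049E4116E.
Split into bytes (most-significant first): 65 3A B4 00 49 E4 11 6E.
Little-endian stores the least-significant byte at the lowest address.
So at ascending addresses the bytes are 6E 11 E4 49 00 B4 3A 65.

6E 11 E4 49 00 B4 3A 65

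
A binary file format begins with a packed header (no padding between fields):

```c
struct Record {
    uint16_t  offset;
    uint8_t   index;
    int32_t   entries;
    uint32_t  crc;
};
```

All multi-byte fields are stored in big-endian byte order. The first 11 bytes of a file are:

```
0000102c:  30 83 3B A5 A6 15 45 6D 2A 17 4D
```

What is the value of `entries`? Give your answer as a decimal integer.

-1515842235

`entries` follows `offset` (2 B), `index` (1 B), so it starts at offset 2 + 1 = 3 and occupies 4 bytes.
Bytes at offsets 3..6: A5 A6 15 45.
Big-endian: lowest address holds the most-significant byte.
The bytes are already most-significant first: 0xA5A61545.
Top bit is set, so as a signed 32-bit value this is 0xA5A61545 − 2^32 = -1515842235.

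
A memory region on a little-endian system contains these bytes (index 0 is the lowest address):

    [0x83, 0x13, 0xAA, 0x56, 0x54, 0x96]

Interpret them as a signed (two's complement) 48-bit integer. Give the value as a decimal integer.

-116186001304701

Little-endian: lowest address holds the least-significant byte.
Reassemble most-significant byte first: 96 54 56 AA 13 83 → 0x965456AA1383.
Top bit is set, so as a signed 48-bit value this is 0x965456AA1383 − 2^48 = -116186001304701.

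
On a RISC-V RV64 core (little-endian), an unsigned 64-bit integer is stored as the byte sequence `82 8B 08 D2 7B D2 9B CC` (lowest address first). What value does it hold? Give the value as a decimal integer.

14743609234374036354

Little-endian: lowest address holds the least-significant byte.
Reassemble most-significant byte first: CC 9B D2 7B D2 08 8B 82 → 0xCC9BD27BD2088B82.
0xCC9BD27BD2088B82 = 14743609234374036354.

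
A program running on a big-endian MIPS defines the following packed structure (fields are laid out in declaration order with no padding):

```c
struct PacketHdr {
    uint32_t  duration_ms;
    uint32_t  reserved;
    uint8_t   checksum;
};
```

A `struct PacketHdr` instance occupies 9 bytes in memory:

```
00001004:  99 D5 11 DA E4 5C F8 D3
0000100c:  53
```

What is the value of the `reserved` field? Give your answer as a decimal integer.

3831298259

`reserved` follows `duration_ms` (4 bytes), so it starts at byte offset 4 and occupies 4 bytes.
Bytes at offsets 4..7: E4 5C F8 D3.
Big-endian: lowest address holds the most-significant byte.
The bytes are already most-significant first: 0xE45CF8D3.
0xE45CF8D3 = 3831298259.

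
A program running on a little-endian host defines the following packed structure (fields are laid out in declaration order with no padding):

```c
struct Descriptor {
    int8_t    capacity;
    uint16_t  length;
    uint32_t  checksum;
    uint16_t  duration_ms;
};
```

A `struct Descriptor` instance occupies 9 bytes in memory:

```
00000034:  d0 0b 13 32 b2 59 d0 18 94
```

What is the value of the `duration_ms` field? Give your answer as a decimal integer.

37912

`duration_ms` follows `capacity` (1 B), `length` (2 B), `checksum` (4 B), so it starts at offset 1 + 2 + 4 = 7 and occupies 2 bytes.
Bytes at offsets 7..8: 18 94.
Little-endian stores the least-significant byte at the lowest address.
Reassemble most-significant byte first: 94 18 → 0x9418.
0x9418 = 37912.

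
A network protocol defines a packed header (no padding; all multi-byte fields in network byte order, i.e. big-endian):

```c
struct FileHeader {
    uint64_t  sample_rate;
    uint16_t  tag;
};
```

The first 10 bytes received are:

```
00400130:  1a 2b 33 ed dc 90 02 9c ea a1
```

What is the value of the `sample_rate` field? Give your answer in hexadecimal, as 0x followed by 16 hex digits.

`sample_rate` is the first field, at byte offset 0, occupying 8 bytes.
Bytes at offsets 0..7: 1A 2B 33 ED DC 90 02 9C.
In big-endian order the high byte comes first in memory.
The bytes are already most-significant first: 0x1A2B33EDDC90029C.

0x1A2B33EDDC90029C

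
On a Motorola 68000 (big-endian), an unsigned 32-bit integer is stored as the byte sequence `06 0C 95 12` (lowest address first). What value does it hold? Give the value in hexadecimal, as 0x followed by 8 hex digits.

Big-endian stores the most-significant byte at the lowest address.
The bytes are already most-significant first: 0x060C9512.

0x060C9512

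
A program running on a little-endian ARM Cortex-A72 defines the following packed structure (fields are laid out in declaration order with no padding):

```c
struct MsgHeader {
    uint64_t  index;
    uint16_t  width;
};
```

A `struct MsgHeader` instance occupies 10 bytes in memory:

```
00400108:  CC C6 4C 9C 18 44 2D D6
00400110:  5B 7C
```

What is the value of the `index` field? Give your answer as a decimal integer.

15433066370560739020

`index` is the first field, at byte offset 0, occupying 8 bytes.
Bytes at offsets 0..7: CC C6 4C 9C 18 44 2D D6.
In little-endian order the low byte comes first in memory.
Reassemble most-significant byte first: D6 2D 44 18 9C 4C C6 CC → 0xD62D44189C4CC6CC.
0xD62D44189C4CC6CC = 15433066370560739020.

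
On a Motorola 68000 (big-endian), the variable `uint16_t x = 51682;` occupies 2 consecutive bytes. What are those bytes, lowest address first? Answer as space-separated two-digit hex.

51682 in hexadecimal, padded to 16 bits, is 0xC9E2.
Split into bytes (most-significant first): C9 E2.
In big-endian order the high byte comes first in memory.
So the memory order matches the most-significant-first order: C9 E2.

C9 E2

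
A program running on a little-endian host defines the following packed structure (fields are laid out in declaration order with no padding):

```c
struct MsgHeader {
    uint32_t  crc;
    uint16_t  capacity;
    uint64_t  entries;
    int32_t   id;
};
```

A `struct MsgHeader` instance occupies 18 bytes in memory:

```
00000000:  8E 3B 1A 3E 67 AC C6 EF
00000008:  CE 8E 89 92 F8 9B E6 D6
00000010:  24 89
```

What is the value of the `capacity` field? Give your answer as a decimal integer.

`capacity` follows `crc` (4 bytes), so it starts at byte offset 4 and occupies 2 bytes.
Bytes at offsets 4..5: 67 AC.
In little-endian order the low byte comes first in memory.
Reassemble most-significant byte first: AC 67 → 0xAC67.
0xAC67 = 44135.

44135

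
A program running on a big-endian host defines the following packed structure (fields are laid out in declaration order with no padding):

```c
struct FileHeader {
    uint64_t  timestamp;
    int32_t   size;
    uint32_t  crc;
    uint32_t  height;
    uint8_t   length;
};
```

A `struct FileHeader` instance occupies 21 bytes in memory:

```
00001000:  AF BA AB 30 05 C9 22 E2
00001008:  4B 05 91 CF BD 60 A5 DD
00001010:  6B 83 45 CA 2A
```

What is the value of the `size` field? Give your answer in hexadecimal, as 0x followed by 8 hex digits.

0x4B0591CF

`size` follows `timestamp` (8 bytes), so it starts at byte offset 8 and occupies 4 bytes.
Bytes at offsets 8..11: 4B 05 91 CF.
Big-endian: lowest address holds the most-significant byte.
The bytes are already most-significant first: 0x4B0591CF.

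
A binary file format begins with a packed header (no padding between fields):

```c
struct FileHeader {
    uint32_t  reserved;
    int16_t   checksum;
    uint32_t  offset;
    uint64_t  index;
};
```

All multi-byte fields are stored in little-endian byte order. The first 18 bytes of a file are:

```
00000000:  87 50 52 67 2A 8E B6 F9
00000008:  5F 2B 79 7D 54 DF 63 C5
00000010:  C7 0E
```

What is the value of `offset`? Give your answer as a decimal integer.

`offset` follows `reserved` (4 B), `checksum` (2 B), so it starts at offset 4 + 2 = 6 and occupies 4 bytes.
Bytes at offsets 6..9: B6 F9 5F 2B.
In little-endian order the low byte comes first in memory.
Reassemble most-significant byte first: 2B 5F F9 B6 → 0x2B5FF9B6.
0x2B5FF9B6 = 727710134.

727710134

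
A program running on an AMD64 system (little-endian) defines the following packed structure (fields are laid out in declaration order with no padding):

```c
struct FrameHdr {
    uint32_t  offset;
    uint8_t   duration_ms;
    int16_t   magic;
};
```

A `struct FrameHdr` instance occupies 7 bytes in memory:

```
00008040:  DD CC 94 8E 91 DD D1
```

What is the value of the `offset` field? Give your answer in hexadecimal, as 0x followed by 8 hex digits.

0x8E94CCDD

`offset` is the first field, at byte offset 0, occupying 4 bytes.
Bytes at offsets 0..3: DD CC 94 8E.
Little-endian: lowest address holds the least-significant byte.
Reassemble most-significant byte first: 8E 94 CC DD → 0x8E94CCDD.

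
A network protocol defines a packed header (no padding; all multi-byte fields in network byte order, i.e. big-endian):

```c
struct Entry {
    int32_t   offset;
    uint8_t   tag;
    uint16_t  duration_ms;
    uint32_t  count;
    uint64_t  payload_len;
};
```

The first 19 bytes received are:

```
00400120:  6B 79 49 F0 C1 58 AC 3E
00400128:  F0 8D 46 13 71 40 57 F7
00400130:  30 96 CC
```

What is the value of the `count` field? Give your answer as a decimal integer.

`count` follows `offset` (4 B), `tag` (1 B), `duration_ms` (2 B), so it starts at offset 4 + 1 + 2 = 7 and occupies 4 bytes.
Bytes at offsets 7..10: 3E F0 8D 46.
Big-endian stores the most-significant byte at the lowest address.
The bytes are already most-significant first: 0x3EF08D46.
0x3EF08D46 = 1055952198.

1055952198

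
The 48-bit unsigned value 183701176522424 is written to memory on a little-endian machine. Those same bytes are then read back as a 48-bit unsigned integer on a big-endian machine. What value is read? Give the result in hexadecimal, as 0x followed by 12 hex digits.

183701176522424 in 48-bit hexadecimal is 0xA713435F16B8.
Stored little-endian, the bytes at ascending addresses are B8 16 5F 43 13 A7.
Read back as big-endian, the last byte is least significant, giving 0xB8165F4313A7.

0xB8165F4313A7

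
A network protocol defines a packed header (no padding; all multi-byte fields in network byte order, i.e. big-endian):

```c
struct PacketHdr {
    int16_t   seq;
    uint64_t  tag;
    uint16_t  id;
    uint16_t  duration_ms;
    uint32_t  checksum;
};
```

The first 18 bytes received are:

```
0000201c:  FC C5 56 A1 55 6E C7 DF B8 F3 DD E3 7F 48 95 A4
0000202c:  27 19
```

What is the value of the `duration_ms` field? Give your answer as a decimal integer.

32584

`duration_ms` follows `seq` (2 B), `tag` (8 B), `id` (2 B), so it starts at offset 2 + 8 + 2 = 12 and occupies 2 bytes.
Bytes at offsets 12..13: 7F 48.
Big-endian: lowest address holds the most-significant byte.
The bytes are already most-significant first: 0x7F48.
0x7F48 = 32584.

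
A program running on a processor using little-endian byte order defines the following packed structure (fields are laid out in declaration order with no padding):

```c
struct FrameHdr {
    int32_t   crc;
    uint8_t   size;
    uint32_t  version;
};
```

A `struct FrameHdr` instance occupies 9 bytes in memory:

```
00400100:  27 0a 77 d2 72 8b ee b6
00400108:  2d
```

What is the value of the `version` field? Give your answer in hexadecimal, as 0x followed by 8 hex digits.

`version` follows `crc` (4 B), `size` (1 B), so it starts at offset 4 + 1 = 5 and occupies 4 bytes.
Bytes at offsets 5..8: 8B EE B6 2D.
In little-endian order the low byte comes first in memory.
Reassemble most-significant byte first: 2D B6 EE 8B → 0x2DB6EE8B.

0x2DB6EE8B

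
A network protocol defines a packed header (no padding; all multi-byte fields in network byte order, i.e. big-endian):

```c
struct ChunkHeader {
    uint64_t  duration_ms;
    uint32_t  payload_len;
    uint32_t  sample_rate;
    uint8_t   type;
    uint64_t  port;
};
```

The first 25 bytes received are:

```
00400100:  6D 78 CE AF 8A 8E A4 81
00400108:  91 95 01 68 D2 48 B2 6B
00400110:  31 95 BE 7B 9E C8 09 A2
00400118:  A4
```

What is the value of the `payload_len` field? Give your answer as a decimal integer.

`payload_len` follows `duration_ms` (8 bytes), so it starts at byte offset 8 and occupies 4 bytes.
Bytes at offsets 8..11: 91 95 01 68.
In big-endian order the high byte comes first in memory.
The bytes are already most-significant first: 0x91950168.
0x91950168 = 2442461544.

2442461544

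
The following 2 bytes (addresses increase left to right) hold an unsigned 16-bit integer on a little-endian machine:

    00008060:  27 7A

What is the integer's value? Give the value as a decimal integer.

Little-endian stores the least-significant byte at the lowest address.
Reassemble most-significant byte first: 7A 27 → 0x7A27.
0x7A27 = 31271.

31271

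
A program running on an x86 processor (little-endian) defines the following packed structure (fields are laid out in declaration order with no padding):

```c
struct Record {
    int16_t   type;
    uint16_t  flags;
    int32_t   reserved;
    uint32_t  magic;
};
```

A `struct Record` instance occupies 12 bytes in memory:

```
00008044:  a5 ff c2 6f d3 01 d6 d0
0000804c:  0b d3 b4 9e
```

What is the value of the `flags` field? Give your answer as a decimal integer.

`flags` follows `type` (2 bytes), so it starts at byte offset 2 and occupies 2 bytes.
Bytes at offsets 2..3: C2 6F.
In little-endian order the low byte comes first in memory.
Reassemble most-significant byte first: 6F C2 → 0x6FC2.
0x6FC2 = 28610.

28610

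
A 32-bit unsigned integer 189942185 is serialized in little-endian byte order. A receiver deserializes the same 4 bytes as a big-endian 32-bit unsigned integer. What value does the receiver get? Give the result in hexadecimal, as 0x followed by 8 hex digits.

0xA949520B

189942185 in 32-bit hexadecimal is 0x0B5249A9.
Stored little-endian, the bytes at ascending addresses are A9 49 52 0B.
Read back as big-endian, the last byte is least significant, giving 0xA949520B.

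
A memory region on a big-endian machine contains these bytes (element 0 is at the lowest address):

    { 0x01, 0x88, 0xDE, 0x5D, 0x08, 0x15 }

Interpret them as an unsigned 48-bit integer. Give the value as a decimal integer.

Big-endian: lowest address holds the most-significant byte.
The bytes are already most-significant first: 0x0188DE5D0815.
0x0188DE5D0815 = 1687357818901.

1687357818901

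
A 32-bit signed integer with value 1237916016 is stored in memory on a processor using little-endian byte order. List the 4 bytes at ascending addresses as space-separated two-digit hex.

70 19 C9 49

1237916016 in hexadecimal, padded to 32 bits, is 0x49C91970.
Split into bytes (most-significant first): 49 C9 19 70.
Little-endian: lowest address holds the least-significant byte.
So at ascending addresses the bytes are 70 19 C9 49.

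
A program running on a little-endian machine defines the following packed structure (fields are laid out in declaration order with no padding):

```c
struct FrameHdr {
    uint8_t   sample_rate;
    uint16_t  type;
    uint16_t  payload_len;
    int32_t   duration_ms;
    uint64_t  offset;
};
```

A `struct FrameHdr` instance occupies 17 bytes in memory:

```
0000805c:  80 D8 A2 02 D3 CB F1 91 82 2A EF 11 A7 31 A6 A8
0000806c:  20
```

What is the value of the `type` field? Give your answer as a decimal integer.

41688

`type` follows `sample_rate` (1 byte), so it starts at byte offset 1 and occupies 2 bytes.
Bytes at offsets 1..2: D8 A2.
Little-endian stores the least-significant byte at the lowest address.
Reassemble most-significant byte first: A2 D8 → 0xA2D8.
0xA2D8 = 41688.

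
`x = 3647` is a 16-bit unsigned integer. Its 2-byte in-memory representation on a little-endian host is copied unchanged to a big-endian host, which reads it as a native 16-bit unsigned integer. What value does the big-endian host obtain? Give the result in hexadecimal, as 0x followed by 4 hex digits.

0x3F0E

3647 in 16-bit hexadecimal is 0x0E3F.
Stored little-endian, the bytes at ascending addresses are 3F 0E.
Read back as big-endian, the last byte is least significant, giving 0x3F0E.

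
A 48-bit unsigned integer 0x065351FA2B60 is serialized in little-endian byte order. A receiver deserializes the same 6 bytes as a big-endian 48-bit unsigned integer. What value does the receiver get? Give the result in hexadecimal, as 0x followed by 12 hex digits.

0x602BFA515306

Stored little-endian, the bytes at ascending addresses are 60 2B FA 51 53 06.
Read back as big-endian, the last byte is least significant, giving 0x602BFA515306.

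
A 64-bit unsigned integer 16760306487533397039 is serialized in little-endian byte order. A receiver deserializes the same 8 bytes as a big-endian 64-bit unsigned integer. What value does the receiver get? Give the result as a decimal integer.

3414883369619658984

16760306487533397039 in 64-bit hexadecimal is 0xE89891F3541A642F.
Stored little-endian, the bytes at ascending addresses are 2F 64 1A 54 F3 91 98 E8.
Read back as big-endian, the last byte is least significant, giving 0x2F641A54F39198E8.
0x2F641A54F39198E8 = 3414883369619658984.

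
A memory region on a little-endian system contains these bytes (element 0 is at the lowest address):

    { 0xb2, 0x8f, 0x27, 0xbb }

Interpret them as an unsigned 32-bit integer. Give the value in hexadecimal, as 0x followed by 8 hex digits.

In little-endian order the low byte comes first in memory.
Reassemble most-significant byte first: BB 27 8F B2 → 0xBB278FB2.

0xBB278FB2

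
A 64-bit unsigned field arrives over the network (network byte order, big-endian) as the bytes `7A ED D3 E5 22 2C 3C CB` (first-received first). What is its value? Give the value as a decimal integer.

Big-endian: lowest address holds the most-significant byte.
The bytes are already most-significant first: 0x7AEDD3E5222C3CCB.
0x7AEDD3E5222C3CCB = 8857969023181929675.

8857969023181929675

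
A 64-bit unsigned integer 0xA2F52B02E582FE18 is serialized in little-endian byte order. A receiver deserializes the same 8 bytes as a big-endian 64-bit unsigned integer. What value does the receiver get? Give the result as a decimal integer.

Stored little-endian, the bytes at ascending addresses are 18 FE 82 E5 02 2B F5 A2.
Read back as big-endian, the last byte is least significant, giving 0x18FE82E5022BF5A2.
0x18FE82E5022BF5A2 = 1801020821090334114.

1801020821090334114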